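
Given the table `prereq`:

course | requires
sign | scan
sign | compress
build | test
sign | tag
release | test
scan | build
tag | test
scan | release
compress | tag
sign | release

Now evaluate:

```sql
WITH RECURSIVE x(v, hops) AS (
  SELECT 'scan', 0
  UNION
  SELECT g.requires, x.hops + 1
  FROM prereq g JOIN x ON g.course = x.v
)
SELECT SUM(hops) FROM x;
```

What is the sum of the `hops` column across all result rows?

Base: (scan, hops=0).
Iteration 1: edges from {scan} -> (build, hops=1), (release, hops=1).
Iteration 2: edges from {build,release} -> (test, hops=2). [UNION drops 1 duplicate row(s)]
Iteration 3: no outgoing edges from {test}; recursion stops.
SUM(hops) = 0 + 1 + 1 + 2 = 4.

4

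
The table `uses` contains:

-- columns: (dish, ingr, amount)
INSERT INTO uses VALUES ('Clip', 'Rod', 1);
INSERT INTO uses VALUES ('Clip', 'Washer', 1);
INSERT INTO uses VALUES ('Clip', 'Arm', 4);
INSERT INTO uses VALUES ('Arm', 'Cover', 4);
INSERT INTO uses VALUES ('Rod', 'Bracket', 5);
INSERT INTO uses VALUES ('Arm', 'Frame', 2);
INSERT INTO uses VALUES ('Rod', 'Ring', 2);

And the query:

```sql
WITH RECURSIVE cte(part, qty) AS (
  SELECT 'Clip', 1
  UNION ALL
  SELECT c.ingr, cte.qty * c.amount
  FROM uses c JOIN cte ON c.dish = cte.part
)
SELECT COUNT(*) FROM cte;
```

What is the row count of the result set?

8

Base: (Clip, qty=1).
Iteration 1: components of {Clip} -> Arm = 1*4 = 4, Rod = 1*1 = 1, Washer = 1*1 = 1.
Iteration 2: components of {Arm,Rod,Washer} -> Bracket = 1*5 = 5, Cover = 4*4 = 16, Frame = 4*2 = 8, Ring = 1*2 = 2.
Iteration 3: no further components; recursion stops.
Total rows emitted: 8.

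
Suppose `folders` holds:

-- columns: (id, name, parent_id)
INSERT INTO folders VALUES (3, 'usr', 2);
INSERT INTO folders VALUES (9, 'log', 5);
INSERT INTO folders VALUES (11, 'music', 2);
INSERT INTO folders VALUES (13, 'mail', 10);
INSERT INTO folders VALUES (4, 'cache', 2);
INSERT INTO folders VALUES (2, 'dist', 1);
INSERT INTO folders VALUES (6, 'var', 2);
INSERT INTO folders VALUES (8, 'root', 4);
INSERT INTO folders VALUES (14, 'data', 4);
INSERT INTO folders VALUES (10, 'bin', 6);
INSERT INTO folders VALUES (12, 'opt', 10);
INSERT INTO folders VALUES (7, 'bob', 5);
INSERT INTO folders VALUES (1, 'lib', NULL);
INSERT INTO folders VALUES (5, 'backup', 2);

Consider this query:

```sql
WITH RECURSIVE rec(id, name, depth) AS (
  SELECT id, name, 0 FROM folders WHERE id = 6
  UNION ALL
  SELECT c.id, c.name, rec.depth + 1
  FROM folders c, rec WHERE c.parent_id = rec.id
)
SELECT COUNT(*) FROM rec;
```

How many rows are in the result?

Base: id=6 (var) at depth 0.
Iteration 1: rows with parent_id in {6} -> bin (id 10, depth 1).
Iteration 2: rows with parent_id in {10} -> opt (id 12, depth 2), mail (id 13, depth 2).
Iteration 3: no rows with parent_id in {12,13}; recursion stops.
Total rows emitted: 4.

4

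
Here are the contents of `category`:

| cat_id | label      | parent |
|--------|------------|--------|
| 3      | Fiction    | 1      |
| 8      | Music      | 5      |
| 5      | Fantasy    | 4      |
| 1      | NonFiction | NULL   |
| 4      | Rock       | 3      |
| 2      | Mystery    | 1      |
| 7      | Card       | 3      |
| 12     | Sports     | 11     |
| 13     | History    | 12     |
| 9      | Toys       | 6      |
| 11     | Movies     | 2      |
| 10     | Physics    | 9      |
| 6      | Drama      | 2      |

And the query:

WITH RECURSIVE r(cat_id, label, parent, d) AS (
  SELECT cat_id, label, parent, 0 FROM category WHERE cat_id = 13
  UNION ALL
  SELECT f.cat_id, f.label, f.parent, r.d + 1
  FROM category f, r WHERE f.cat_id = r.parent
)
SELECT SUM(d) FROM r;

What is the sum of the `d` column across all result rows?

Base: cat_id=13 (History), parent=12, d 0.
Iteration 1: join on cat_id=12 -> Sports (id 12, parent=11, d 1).
Iteration 2: join on cat_id=11 -> Movies (id 11, parent=2, d 2).
Iteration 3: join on cat_id=2 -> Mystery (id 2, parent=1, d 3).
Iteration 4: join on cat_id=1 -> NonFiction (id 1, parent=NULL, d 4).
Iteration 5: parent is NULL; no match; recursion stops.
SUM(d) = 0 + 1 + 2 + 3 + 4 = 10.

10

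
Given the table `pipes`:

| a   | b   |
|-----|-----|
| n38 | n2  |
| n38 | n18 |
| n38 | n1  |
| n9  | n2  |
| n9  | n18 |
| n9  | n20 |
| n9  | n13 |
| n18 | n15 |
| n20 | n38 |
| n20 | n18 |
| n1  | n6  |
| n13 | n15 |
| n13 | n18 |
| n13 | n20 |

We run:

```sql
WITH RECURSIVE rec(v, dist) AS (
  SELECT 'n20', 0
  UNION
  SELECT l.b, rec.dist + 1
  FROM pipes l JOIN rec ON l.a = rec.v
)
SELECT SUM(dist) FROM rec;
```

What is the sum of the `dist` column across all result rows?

16

Base: (n20, dist=0).
Iteration 1: edges from {n20} -> (n18, dist=1), (n38, dist=1).
Iteration 2: edges from {n18,n38} -> (n1, dist=2), (n15, dist=2), (n18, dist=2), (n2, dist=2).
Iteration 3: edges from {n1,n15,n18,n2} -> (n15, dist=3), (n6, dist=3).
Iteration 4: no outgoing edges from {n15,n6}; recursion stops.
SUM(dist) = 0 + 1 + 1 + 2 + 2 + 2 + 2 + 3 + 3 = 16.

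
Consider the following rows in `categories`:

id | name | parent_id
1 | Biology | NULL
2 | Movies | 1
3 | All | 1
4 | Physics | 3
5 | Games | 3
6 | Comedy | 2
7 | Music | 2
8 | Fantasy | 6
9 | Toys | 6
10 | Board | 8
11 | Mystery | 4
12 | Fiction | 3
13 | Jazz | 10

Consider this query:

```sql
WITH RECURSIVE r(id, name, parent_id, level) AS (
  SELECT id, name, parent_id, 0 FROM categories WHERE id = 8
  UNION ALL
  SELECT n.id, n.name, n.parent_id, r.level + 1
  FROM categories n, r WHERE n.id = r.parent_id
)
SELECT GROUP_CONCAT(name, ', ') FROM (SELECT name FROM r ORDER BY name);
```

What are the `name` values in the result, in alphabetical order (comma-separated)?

Base: id=8 (Fantasy), parent_id=6, level 0.
Iteration 1: join on id=6 -> Comedy (id 6, parent_id=2, level 1).
Iteration 2: join on id=2 -> Movies (id 2, parent_id=1, level 2).
Iteration 3: join on id=1 -> Biology (id 1, parent_id=NULL, level 3).
Iteration 4: parent_id is NULL; no match; recursion stops.

Biology, Comedy, Fantasy, Movies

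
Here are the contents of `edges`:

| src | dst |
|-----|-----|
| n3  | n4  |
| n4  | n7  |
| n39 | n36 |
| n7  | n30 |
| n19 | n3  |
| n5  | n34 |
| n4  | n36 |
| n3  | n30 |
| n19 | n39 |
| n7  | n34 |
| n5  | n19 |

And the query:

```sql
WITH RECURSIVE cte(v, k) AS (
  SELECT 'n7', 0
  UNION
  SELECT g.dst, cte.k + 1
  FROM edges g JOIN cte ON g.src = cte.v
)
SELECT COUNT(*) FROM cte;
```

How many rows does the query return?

3

Base: (n7, k=0).
Iteration 1: edges from {n7} -> (n30, k=1), (n34, k=1).
Iteration 2: no outgoing edges from {n30,n34}; recursion stops.
Total rows emitted: 3.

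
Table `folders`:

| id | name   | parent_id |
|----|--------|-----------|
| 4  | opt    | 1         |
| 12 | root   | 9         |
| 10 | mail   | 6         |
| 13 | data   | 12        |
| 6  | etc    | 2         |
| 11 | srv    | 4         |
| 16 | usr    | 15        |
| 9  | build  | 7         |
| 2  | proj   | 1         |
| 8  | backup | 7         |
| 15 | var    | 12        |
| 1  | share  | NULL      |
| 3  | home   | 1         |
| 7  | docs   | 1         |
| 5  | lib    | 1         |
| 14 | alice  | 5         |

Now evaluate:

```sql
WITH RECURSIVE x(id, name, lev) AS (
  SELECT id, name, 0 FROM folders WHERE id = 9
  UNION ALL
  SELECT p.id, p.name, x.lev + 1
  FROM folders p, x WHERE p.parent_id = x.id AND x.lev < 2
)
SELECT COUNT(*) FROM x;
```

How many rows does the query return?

Base: id=9 (build) at lev 0.
Iteration 1: rows with parent_id in {9} -> root (id 12, lev 1).
Iteration 2: rows with parent_id in {12} -> data (id 13, lev 2), var (id 15, lev 2).
Iteration 3: lev < 2 fails for all current rows; recursion stops.
Total rows emitted: 4.

4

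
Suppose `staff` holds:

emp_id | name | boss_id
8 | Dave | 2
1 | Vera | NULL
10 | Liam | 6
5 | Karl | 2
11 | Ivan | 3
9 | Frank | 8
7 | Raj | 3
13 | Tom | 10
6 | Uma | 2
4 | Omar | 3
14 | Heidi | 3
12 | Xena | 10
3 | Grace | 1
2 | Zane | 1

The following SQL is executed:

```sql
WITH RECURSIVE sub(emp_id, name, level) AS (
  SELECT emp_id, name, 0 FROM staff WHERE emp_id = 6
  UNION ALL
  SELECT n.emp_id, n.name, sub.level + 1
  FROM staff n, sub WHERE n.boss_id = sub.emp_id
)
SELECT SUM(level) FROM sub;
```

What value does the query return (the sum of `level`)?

5

Base: emp_id=6 (Uma) at level 0.
Iteration 1: rows with boss_id in {6} -> Liam (id 10, level 1).
Iteration 2: rows with boss_id in {10} -> Xena (id 12, level 2), Tom (id 13, level 2).
Iteration 3: no rows with boss_id in {12,13}; recursion stops.
SUM(level) = 0 + 1 + 2 + 2 = 5.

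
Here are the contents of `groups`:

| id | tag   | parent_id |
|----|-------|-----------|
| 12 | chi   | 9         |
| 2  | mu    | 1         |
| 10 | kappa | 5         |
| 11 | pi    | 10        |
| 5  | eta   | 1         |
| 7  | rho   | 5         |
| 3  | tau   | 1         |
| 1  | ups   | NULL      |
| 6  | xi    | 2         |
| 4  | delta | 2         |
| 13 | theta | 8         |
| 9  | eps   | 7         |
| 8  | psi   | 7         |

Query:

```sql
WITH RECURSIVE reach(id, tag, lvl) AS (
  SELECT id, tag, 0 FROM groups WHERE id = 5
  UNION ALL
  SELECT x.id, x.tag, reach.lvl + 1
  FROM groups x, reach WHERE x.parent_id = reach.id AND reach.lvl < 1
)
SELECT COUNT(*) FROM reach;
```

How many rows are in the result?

Base: id=5 (eta) at lvl 0.
Iteration 1: rows with parent_id in {5} -> rho (id 7, lvl 1), kappa (id 10, lvl 1).
Iteration 2: lvl < 1 fails for all current rows; recursion stops.
Total rows emitted: 3.

3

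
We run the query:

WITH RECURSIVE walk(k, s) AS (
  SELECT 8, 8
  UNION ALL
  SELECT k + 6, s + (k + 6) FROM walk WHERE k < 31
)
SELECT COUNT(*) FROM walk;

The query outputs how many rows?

5

Base: k=8, s=8.
Iteration 1: 8 < 31 holds -> k = 8 + 6 = 14, s = 8 + 14 = 22.
Iteration 2: 14 < 31 holds -> k = 14 + 6 = 20, s = 22 + 20 = 42.
Iteration 3: 20 < 31 holds -> k = 20 + 6 = 26, s = 42 + 26 = 68.
Iteration 4: 26 < 31 holds -> k = 26 + 6 = 32, s = 68 + 32 = 100.
Iteration 5: 32 < 31 fails; recursion stops.
Total rows emitted: 5.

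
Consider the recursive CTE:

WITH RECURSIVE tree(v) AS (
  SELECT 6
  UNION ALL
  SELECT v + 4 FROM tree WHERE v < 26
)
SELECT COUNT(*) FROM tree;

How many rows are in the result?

6

Base: v=6.
Iteration 1: 6 < 26 holds -> v = 6 + 4 = 10.
Iteration 2: 10 < 26 holds -> v = 10 + 4 = 14.
Iteration 3: 14 < 26 holds -> v = 14 + 4 = 18.
Iteration 4: 18 < 26 holds -> v = 18 + 4 = 22.
Iteration 5: 22 < 26 holds -> v = 22 + 4 = 26.
Iteration 6: 26 < 26 fails; recursion stops.
Total rows emitted: 6.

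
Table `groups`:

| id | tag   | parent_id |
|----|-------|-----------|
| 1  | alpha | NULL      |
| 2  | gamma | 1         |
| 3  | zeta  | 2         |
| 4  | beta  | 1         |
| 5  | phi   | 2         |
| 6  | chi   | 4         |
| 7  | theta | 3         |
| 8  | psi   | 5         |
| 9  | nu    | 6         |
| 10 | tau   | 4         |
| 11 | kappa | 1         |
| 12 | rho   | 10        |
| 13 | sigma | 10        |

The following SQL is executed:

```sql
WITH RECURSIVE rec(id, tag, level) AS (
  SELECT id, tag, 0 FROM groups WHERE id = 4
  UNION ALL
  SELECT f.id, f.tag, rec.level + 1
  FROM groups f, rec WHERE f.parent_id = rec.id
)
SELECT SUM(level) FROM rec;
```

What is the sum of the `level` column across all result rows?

8

Base: id=4 (beta) at level 0.
Iteration 1: rows with parent_id in {4} -> chi (id 6, level 1), tau (id 10, level 1).
Iteration 2: rows with parent_id in {6,10} -> nu (id 9, level 2), rho (id 12, level 2), sigma (id 13, level 2).
Iteration 3: no rows with parent_id in {9,12,13}; recursion stops.
SUM(level) = 0 + 1 + 1 + 2 + 2 + 2 = 8.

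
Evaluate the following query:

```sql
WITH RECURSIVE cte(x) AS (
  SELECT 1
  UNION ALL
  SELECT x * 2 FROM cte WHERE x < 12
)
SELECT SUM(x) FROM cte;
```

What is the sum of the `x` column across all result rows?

31

Base: x=1.
Iteration 1: 1 < 12 holds -> x = 1 * 2 = 2.
Iteration 2: 2 < 12 holds -> x = 2 * 2 = 4.
Iteration 3: 4 < 12 holds -> x = 4 * 2 = 8.
Iteration 4: 8 < 12 holds -> x = 8 * 2 = 16.
Iteration 5: 16 < 12 fails; recursion stops.
SUM(x) = 1 + 2 + 4 + 8 + 16 = 31.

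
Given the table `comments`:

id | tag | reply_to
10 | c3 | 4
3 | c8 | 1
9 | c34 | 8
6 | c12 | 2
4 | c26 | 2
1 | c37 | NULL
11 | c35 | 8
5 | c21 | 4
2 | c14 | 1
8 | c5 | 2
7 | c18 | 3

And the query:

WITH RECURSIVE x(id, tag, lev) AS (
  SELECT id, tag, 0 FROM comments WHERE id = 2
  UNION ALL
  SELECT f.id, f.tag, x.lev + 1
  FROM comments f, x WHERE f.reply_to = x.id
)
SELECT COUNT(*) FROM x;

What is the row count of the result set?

8

Base: id=2 (c14) at lev 0.
Iteration 1: rows with reply_to in {2} -> c26 (id 4, lev 1), c12 (id 6, lev 1), c5 (id 8, lev 1).
Iteration 2: rows with reply_to in {4,6,8} -> c21 (id 5, lev 2), c34 (id 9, lev 2), c3 (id 10, lev 2), c35 (id 11, lev 2).
Iteration 3: no rows with reply_to in {5,9,10,11}; recursion stops.
Total rows emitted: 8.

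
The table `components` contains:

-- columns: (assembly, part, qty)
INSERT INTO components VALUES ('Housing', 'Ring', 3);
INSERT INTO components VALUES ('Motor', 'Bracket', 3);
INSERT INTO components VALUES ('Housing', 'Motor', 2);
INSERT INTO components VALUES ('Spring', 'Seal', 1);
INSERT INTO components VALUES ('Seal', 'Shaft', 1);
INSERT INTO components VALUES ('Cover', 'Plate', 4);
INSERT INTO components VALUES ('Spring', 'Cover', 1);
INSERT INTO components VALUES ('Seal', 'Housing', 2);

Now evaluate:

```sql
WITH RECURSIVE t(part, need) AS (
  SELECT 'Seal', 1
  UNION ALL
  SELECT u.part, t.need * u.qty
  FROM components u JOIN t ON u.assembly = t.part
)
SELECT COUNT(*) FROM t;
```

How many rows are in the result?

6

Base: (Seal, need=1).
Iteration 1: components of {Seal} -> Housing = 1*2 = 2, Shaft = 1*1 = 1.
Iteration 2: components of {Housing,Shaft} -> Motor = 2*2 = 4, Ring = 2*3 = 6.
Iteration 3: components of {Motor,Ring} -> Bracket = 4*3 = 12.
Iteration 4: no further components; recursion stops.
Total rows emitted: 6.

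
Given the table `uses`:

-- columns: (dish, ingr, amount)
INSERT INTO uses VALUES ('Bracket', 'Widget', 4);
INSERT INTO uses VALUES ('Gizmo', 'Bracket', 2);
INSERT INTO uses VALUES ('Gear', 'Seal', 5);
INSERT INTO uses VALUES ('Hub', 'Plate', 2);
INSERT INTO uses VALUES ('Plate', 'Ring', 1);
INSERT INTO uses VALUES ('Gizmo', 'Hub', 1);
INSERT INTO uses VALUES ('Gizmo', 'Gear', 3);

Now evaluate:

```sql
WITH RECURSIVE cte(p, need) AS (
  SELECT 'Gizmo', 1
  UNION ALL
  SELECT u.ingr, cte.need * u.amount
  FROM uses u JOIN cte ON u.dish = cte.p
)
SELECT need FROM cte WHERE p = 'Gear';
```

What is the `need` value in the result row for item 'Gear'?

3

Base: (Gizmo, need=1).
Iteration 1: components of {Gizmo} -> Bracket = 1*2 = 2, Gear = 1*3 = 3, Hub = 1*1 = 1.
Iteration 2: components of {Bracket,Gear,Hub} -> Plate = 1*2 = 2, Seal = 3*5 = 15, Widget = 2*4 = 8.
Iteration 3: components of {Plate,Seal,Widget} -> Ring = 2*1 = 2.
Iteration 4: no further components; recursion stops.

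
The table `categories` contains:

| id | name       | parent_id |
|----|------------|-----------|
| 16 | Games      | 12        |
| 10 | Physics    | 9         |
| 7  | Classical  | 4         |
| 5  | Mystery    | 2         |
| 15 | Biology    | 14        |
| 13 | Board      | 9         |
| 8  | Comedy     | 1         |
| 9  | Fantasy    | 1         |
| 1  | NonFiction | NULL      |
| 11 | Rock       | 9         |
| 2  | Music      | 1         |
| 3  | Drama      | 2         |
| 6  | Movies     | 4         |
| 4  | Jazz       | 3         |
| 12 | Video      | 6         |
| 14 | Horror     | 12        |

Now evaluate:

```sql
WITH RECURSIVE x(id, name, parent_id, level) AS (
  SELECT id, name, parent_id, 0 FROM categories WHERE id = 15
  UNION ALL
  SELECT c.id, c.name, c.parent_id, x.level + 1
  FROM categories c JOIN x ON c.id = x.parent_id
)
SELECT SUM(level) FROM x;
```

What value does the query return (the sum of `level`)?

28

Base: id=15 (Biology), parent_id=14, level 0.
Iteration 1: join on id=14 -> Horror (id 14, parent_id=12, level 1).
Iteration 2: join on id=12 -> Video (id 12, parent_id=6, level 2).
Iteration 3: join on id=6 -> Movies (id 6, parent_id=4, level 3).
Iteration 4: join on id=4 -> Jazz (id 4, parent_id=3, level 4).
Iteration 5: join on id=3 -> Drama (id 3, parent_id=2, level 5).
Iteration 6: join on id=2 -> Music (id 2, parent_id=1, level 6).
Iteration 7: join on id=1 -> NonFiction (id 1, parent_id=NULL, level 7).
Iteration 8: parent_id is NULL; no match; recursion stops.
SUM(level) = 0 + 1 + 2 + 3 + 4 + 5 + 6 + 7 = 28.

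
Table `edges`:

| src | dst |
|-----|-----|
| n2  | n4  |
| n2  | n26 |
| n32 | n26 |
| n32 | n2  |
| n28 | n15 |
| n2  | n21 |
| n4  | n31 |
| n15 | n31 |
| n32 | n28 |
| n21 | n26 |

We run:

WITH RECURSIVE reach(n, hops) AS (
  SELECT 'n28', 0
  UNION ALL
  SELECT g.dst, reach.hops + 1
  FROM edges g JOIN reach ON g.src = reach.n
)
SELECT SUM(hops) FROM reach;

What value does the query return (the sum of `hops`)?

3

Base: (n28, hops=0).
Iteration 1: edges from {n28} -> (n15, hops=1).
Iteration 2: edges from {n15} -> (n31, hops=2).
Iteration 3: no outgoing edges from {n31}; recursion stops.
SUM(hops) = 0 + 1 + 2 = 3.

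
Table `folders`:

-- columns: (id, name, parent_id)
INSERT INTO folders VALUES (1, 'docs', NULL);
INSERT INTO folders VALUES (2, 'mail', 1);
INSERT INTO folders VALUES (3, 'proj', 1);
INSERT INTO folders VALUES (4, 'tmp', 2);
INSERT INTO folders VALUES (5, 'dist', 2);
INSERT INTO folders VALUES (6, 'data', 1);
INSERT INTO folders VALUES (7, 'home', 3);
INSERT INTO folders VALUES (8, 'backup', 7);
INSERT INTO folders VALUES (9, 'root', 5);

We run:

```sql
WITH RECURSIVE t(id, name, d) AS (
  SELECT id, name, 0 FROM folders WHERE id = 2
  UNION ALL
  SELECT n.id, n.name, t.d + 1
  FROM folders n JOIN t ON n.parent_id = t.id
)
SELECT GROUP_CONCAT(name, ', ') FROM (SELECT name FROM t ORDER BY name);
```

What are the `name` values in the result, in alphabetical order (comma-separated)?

dist, mail, root, tmp

Base: id=2 (mail) at d 0.
Iteration 1: rows with parent_id in {2} -> tmp (id 4, d 1), dist (id 5, d 1).
Iteration 2: rows with parent_id in {4,5} -> root (id 9, d 2).
Iteration 3: no rows with parent_id in {9}; recursion stops.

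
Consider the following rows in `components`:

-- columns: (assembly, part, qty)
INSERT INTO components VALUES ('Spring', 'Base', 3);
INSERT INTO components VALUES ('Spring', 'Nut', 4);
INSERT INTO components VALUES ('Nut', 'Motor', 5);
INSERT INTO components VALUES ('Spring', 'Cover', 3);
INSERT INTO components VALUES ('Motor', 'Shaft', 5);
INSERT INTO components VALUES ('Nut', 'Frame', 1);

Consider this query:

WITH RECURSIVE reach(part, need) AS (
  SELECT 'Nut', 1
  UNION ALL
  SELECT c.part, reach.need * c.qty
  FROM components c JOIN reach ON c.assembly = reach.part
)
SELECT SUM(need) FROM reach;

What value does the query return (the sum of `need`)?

32

Base: (Nut, need=1).
Iteration 1: components of {Nut} -> Frame = 1*1 = 1, Motor = 1*5 = 5.
Iteration 2: components of {Frame,Motor} -> Shaft = 5*5 = 25.
Iteration 3: no further components; recursion stops.
SUM(need) = 1 + 5 + 1 + 25 = 32.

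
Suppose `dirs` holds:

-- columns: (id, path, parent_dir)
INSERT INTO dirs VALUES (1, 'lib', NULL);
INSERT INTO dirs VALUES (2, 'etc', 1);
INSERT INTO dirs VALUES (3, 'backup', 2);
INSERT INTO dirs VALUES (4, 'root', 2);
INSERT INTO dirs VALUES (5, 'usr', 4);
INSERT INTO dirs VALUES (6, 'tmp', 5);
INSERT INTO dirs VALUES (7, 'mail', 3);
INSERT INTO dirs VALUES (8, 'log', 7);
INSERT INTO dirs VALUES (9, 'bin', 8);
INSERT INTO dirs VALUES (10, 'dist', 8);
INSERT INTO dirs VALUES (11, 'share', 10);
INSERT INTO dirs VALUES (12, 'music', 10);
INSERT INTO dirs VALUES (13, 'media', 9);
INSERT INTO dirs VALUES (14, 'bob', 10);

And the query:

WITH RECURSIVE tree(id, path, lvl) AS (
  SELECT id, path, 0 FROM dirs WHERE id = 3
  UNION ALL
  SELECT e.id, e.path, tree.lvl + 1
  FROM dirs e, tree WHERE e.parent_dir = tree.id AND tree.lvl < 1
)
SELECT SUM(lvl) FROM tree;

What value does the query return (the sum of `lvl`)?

1

Base: id=3 (backup) at lvl 0.
Iteration 1: rows with parent_dir in {3} -> mail (id 7, lvl 1).
Iteration 2: lvl < 1 fails for all current rows; recursion stops.
SUM(lvl) = 0 + 1 = 1.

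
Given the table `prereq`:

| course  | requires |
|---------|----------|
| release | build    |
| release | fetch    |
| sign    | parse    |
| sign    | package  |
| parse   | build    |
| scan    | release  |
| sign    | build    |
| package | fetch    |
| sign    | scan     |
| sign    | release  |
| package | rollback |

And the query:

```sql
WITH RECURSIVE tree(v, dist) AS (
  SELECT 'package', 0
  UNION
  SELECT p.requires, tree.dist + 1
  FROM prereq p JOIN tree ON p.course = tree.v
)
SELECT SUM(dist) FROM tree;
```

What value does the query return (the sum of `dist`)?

2

Base: (package, dist=0).
Iteration 1: edges from {package} -> (fetch, dist=1), (rollback, dist=1).
Iteration 2: no outgoing edges from {fetch,rollback}; recursion stops.
SUM(dist) = 0 + 1 + 1 = 2.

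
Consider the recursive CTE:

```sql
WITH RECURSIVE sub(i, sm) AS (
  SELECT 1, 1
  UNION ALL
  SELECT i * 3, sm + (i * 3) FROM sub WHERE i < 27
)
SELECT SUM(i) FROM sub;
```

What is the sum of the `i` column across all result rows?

40

Base: i=1, sm=1.
Iteration 1: 1 < 27 holds -> i = 1 * 3 = 3, sm = 1 + 3 = 4.
Iteration 2: 3 < 27 holds -> i = 3 * 3 = 9, sm = 4 + 9 = 13.
Iteration 3: 9 < 27 holds -> i = 9 * 3 = 27, sm = 13 + 27 = 40.
Iteration 4: 27 < 27 fails; recursion stops.
SUM(i) = 1 + 3 + 9 + 27 = 40.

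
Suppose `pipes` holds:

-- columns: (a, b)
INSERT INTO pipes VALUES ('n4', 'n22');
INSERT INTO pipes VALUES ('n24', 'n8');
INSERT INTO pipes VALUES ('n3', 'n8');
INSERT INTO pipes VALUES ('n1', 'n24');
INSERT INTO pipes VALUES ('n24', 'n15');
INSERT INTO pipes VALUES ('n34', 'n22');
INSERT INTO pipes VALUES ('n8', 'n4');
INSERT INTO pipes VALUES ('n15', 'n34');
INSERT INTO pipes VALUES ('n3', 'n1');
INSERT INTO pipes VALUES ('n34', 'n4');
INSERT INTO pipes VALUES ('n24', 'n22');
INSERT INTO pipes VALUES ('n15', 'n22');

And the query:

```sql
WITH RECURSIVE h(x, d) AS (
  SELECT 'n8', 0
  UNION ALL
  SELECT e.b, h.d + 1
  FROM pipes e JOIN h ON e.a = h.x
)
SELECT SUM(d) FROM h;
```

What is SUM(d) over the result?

Base: (n8, d=0).
Iteration 1: edges from {n8} -> (n4, d=1).
Iteration 2: edges from {n4} -> (n22, d=2).
Iteration 3: no outgoing edges from {n22}; recursion stops.
SUM(d) = 0 + 1 + 2 = 3.

3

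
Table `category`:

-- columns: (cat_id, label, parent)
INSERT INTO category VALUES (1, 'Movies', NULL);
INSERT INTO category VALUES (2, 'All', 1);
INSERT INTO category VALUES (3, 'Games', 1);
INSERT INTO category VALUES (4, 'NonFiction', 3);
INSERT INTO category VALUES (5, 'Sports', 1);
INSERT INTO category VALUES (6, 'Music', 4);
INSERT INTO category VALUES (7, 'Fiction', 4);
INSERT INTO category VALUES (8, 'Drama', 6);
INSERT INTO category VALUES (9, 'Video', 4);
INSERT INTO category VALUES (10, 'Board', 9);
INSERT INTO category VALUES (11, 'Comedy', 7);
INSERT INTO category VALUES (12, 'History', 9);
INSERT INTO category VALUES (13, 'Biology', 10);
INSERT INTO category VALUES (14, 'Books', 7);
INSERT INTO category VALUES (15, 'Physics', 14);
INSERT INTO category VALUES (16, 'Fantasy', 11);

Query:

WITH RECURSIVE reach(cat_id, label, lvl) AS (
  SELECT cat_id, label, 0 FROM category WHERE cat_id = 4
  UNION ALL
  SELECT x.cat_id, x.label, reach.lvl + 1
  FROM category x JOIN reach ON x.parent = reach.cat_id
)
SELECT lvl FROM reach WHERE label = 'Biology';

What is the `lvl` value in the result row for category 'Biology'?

3

Base: cat_id=4 (NonFiction) at lvl 0.
Iteration 1: rows with parent in {4} -> Music (id 6, lvl 1), Fiction (id 7, lvl 1), Video (id 9, lvl 1).
Iteration 2: rows with parent in {6,7,9} -> Drama (id 8, lvl 2), Board (id 10, lvl 2), Comedy (id 11, lvl 2), History (id 12, lvl 2), Books (id 14, lvl 2).
Iteration 3: rows with parent in {8,10,11,12,14} -> Biology (id 13, lvl 3), Physics (id 15, lvl 3), Fantasy (id 16, lvl 3).
Iteration 4: no rows with parent in {13,15,16}; recursion stops.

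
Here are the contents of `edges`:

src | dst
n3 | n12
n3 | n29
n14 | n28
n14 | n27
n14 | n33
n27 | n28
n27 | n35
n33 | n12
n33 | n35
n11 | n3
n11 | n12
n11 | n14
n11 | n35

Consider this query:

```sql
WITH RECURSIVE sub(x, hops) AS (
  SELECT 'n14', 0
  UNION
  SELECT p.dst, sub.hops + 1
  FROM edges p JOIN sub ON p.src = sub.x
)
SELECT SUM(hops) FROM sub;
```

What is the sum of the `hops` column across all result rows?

9

Base: (n14, hops=0).
Iteration 1: edges from {n14} -> (n27, hops=1), (n28, hops=1), (n33, hops=1).
Iteration 2: edges from {n27,n28,n33} -> (n12, hops=2), (n28, hops=2), (n35, hops=2). [UNION drops 1 duplicate row(s)]
Iteration 3: no outgoing edges from {n12,n28,n35}; recursion stops.
SUM(hops) = 0 + 1 + 1 + 1 + 2 + 2 + 2 = 9.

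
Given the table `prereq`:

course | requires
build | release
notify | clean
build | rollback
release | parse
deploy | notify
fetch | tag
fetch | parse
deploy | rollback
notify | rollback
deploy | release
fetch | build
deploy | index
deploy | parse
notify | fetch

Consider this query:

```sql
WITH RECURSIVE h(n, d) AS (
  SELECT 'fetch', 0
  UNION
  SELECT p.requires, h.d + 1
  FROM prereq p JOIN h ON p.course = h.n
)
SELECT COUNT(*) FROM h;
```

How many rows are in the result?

7

Base: (fetch, d=0).
Iteration 1: edges from {fetch} -> (build, d=1), (parse, d=1), (tag, d=1).
Iteration 2: edges from {build,parse,tag} -> (release, d=2), (rollback, d=2).
Iteration 3: edges from {release,rollback} -> (parse, d=3).
Iteration 4: no outgoing edges from {parse}; recursion stops.
Total rows emitted: 7.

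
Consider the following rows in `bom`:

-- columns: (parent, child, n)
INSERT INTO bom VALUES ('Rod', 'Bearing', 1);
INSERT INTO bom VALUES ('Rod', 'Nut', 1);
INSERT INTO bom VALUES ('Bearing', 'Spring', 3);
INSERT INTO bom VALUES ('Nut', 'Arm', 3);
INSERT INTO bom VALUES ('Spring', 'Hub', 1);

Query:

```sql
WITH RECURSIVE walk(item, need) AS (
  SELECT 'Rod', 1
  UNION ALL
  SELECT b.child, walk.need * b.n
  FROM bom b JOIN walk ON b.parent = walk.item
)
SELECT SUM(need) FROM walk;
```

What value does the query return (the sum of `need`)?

Base: (Rod, need=1).
Iteration 1: components of {Rod} -> Bearing = 1*1 = 1, Nut = 1*1 = 1.
Iteration 2: components of {Bearing,Nut} -> Arm = 1*3 = 3, Spring = 1*3 = 3.
Iteration 3: components of {Arm,Spring} -> Hub = 3*1 = 3.
Iteration 4: no further components; recursion stops.
SUM(need) = 1 + 1 + 1 + 3 + 3 + 3 = 12.

12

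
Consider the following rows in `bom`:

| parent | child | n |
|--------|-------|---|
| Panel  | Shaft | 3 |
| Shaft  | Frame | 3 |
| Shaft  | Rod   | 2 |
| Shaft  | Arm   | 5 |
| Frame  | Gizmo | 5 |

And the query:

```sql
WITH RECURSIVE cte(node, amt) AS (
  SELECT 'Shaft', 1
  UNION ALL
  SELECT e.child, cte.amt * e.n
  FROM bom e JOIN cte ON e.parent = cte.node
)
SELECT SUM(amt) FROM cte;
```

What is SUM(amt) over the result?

Base: (Shaft, amt=1).
Iteration 1: components of {Shaft} -> Arm = 1*5 = 5, Frame = 1*3 = 3, Rod = 1*2 = 2.
Iteration 2: components of {Arm,Frame,Rod} -> Gizmo = 3*5 = 15.
Iteration 3: no further components; recursion stops.
SUM(amt) = 1 + 3 + 2 + 5 + 15 = 26.

26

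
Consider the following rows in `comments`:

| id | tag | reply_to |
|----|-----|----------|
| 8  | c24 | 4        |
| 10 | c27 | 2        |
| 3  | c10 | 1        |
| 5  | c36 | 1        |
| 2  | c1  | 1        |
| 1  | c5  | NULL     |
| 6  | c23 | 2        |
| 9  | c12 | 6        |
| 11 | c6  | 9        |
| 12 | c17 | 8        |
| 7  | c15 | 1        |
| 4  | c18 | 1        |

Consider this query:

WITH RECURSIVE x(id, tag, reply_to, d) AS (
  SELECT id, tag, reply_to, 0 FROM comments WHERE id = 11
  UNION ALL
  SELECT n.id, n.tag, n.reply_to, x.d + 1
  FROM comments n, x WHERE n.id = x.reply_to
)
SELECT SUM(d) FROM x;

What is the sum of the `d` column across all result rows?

Base: id=11 (c6), reply_to=9, d 0.
Iteration 1: join on id=9 -> c12 (id 9, reply_to=6, d 1).
Iteration 2: join on id=6 -> c23 (id 6, reply_to=2, d 2).
Iteration 3: join on id=2 -> c1 (id 2, reply_to=1, d 3).
Iteration 4: join on id=1 -> c5 (id 1, reply_to=NULL, d 4).
Iteration 5: reply_to is NULL; no match; recursion stops.
SUM(d) = 0 + 1 + 2 + 3 + 4 = 10.

10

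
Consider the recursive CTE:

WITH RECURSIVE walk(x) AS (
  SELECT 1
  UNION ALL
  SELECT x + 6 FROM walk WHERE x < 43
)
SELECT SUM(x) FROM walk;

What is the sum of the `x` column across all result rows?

176

Base: x=1.
Iteration 1: 1 < 43 holds -> x = 1 + 6 = 7.
Iteration 2: 7 < 43 holds -> x = 7 + 6 = 13.
Iteration 3: 13 < 43 holds -> x = 13 + 6 = 19.
Iteration 4: 19 < 43 holds -> x = 19 + 6 = 25.
Iteration 5: 25 < 43 holds -> x = 25 + 6 = 31.
Iteration 6: 31 < 43 holds -> x = 31 + 6 = 37.
Iteration 7: 37 < 43 holds -> x = 37 + 6 = 43.
Iteration 8: 43 < 43 fails; recursion stops.
SUM(x) = 1 + 7 + 13 + 19 + 25 + 31 + 37 + 43 = 176.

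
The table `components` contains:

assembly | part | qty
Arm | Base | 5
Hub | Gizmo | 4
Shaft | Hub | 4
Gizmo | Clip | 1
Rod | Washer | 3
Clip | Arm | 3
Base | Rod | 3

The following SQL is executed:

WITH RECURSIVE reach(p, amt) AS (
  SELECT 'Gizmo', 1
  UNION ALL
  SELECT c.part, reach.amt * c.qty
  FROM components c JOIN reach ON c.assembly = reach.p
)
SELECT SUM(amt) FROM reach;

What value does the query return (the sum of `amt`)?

Base: (Gizmo, amt=1).
Iteration 1: components of {Gizmo} -> Clip = 1*1 = 1.
Iteration 2: components of {Clip} -> Arm = 1*3 = 3.
Iteration 3: components of {Arm} -> Base = 3*5 = 15.
Iteration 4: components of {Base} -> Rod = 15*3 = 45.
Iteration 5: components of {Rod} -> Washer = 45*3 = 135.
Iteration 6: no further components; recursion stops.
SUM(amt) = 1 + 1 + 3 + 15 + 45 + 135 = 200.

200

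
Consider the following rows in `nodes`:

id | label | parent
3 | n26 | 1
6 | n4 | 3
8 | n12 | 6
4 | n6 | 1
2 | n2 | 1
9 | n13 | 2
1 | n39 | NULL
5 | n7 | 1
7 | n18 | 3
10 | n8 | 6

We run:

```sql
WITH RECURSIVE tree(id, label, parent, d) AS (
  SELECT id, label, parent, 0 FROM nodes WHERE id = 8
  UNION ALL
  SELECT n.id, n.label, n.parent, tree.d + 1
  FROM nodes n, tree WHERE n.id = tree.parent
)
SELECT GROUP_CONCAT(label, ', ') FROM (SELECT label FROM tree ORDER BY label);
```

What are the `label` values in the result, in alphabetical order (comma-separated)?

n12, n26, n39, n4

Base: id=8 (n12), parent=6, d 0.
Iteration 1: join on id=6 -> n4 (id 6, parent=3, d 1).
Iteration 2: join on id=3 -> n26 (id 3, parent=1, d 2).
Iteration 3: join on id=1 -> n39 (id 1, parent=NULL, d 3).
Iteration 4: parent is NULL; no match; recursion stops.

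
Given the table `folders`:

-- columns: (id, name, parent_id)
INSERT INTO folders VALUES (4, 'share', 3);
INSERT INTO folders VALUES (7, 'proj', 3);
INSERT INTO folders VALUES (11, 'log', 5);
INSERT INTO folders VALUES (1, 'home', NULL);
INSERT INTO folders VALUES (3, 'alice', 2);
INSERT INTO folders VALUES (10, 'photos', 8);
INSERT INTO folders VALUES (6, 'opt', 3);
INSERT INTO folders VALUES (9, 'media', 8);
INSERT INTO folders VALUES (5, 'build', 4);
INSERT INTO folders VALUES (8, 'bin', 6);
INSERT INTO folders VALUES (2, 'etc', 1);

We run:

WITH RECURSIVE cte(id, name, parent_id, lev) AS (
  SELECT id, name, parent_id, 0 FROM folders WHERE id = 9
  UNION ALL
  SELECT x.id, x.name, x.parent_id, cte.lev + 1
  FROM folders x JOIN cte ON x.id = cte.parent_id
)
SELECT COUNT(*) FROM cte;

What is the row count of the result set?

6

Base: id=9 (media), parent_id=8, lev 0.
Iteration 1: join on id=8 -> bin (id 8, parent_id=6, lev 1).
Iteration 2: join on id=6 -> opt (id 6, parent_id=3, lev 2).
Iteration 3: join on id=3 -> alice (id 3, parent_id=2, lev 3).
Iteration 4: join on id=2 -> etc (id 2, parent_id=1, lev 4).
Iteration 5: join on id=1 -> home (id 1, parent_id=NULL, lev 5).
Iteration 6: parent_id is NULL; no match; recursion stops.
Total rows emitted: 6.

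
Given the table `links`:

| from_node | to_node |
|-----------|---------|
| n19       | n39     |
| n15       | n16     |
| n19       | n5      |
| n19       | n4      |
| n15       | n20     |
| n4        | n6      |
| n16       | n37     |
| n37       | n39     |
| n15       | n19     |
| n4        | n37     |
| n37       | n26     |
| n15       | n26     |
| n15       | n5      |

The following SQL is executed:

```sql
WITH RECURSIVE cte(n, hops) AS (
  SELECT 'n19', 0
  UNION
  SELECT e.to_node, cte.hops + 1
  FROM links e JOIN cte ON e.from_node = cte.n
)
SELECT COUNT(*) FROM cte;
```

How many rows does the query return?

8

Base: (n19, hops=0).
Iteration 1: edges from {n19} -> (n39, hops=1), (n4, hops=1), (n5, hops=1).
Iteration 2: edges from {n39,n4,n5} -> (n37, hops=2), (n6, hops=2).
Iteration 3: edges from {n37,n6} -> (n26, hops=3), (n39, hops=3).
Iteration 4: no outgoing edges from {n26,n39}; recursion stops.
Total rows emitted: 8.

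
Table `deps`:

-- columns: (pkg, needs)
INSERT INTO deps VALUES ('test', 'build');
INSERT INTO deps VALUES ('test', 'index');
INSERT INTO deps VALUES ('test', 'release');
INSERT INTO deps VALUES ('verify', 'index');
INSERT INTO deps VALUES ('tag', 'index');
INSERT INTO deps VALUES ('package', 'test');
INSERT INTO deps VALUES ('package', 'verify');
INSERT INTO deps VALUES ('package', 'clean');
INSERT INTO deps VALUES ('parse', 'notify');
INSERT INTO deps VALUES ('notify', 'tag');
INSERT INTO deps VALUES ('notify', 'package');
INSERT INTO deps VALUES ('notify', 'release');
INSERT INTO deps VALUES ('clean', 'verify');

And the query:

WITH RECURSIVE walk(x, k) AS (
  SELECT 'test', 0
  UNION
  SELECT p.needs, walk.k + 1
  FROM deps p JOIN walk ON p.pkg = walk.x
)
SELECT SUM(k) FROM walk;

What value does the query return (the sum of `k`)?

3

Base: (test, k=0).
Iteration 1: edges from {test} -> (build, k=1), (index, k=1), (release, k=1).
Iteration 2: no outgoing edges from {build,index,release}; recursion stops.
SUM(k) = 0 + 1 + 1 + 1 = 3.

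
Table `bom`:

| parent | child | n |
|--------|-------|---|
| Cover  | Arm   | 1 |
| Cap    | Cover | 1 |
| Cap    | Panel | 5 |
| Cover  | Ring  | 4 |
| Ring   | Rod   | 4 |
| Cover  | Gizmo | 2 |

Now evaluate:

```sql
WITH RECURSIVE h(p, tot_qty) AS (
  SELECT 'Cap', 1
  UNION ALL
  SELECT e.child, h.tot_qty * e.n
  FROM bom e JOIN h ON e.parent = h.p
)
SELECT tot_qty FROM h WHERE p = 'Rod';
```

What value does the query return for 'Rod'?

Base: (Cap, tot_qty=1).
Iteration 1: components of {Cap} -> Cover = 1*1 = 1, Panel = 1*5 = 5.
Iteration 2: components of {Cover,Panel} -> Arm = 1*1 = 1, Gizmo = 1*2 = 2, Ring = 1*4 = 4.
Iteration 3: components of {Arm,Gizmo,Ring} -> Rod = 4*4 = 16.
Iteration 4: no further components; recursion stops.

16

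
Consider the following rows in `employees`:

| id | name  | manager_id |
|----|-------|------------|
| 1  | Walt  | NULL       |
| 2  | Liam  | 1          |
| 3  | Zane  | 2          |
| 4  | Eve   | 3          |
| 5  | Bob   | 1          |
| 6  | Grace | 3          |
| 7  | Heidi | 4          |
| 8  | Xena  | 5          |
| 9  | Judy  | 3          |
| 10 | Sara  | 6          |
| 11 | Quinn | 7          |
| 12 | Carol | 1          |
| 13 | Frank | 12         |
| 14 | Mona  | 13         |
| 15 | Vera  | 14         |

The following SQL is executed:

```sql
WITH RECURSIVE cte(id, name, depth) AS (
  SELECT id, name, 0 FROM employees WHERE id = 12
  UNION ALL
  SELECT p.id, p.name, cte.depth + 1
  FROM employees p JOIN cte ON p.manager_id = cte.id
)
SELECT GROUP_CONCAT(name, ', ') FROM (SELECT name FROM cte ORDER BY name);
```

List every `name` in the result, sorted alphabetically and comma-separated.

Carol, Frank, Mona, Vera

Base: id=12 (Carol) at depth 0.
Iteration 1: rows with manager_id in {12} -> Frank (id 13, depth 1).
Iteration 2: rows with manager_id in {13} -> Mona (id 14, depth 2).
Iteration 3: rows with manager_id in {14} -> Vera (id 15, depth 3).
Iteration 4: no rows with manager_id in {15}; recursion stops.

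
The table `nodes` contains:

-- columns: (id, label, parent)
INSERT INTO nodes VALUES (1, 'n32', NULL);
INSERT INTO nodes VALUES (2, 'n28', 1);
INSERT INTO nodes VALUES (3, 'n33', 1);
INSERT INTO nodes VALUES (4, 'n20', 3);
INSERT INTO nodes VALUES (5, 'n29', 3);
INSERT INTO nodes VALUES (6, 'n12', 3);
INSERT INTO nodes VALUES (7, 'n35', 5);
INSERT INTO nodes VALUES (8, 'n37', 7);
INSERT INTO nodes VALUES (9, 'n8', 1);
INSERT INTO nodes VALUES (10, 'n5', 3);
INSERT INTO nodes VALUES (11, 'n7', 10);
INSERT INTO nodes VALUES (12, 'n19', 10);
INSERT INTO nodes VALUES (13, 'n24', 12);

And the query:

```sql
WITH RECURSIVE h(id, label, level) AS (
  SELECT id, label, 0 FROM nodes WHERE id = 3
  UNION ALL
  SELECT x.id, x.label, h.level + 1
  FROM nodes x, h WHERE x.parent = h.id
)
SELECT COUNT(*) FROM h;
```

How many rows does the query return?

Base: id=3 (n33) at level 0.
Iteration 1: rows with parent in {3} -> n20 (id 4, level 1), n29 (id 5, level 1), n12 (id 6, level 1), n5 (id 10, level 1).
Iteration 2: rows with parent in {4,5,6,10} -> n35 (id 7, level 2), n7 (id 11, level 2), n19 (id 12, level 2).
Iteration 3: rows with parent in {7,11,12} -> n37 (id 8, level 3), n24 (id 13, level 3).
Iteration 4: no rows with parent in {8,13}; recursion stops.
Total rows emitted: 10.

10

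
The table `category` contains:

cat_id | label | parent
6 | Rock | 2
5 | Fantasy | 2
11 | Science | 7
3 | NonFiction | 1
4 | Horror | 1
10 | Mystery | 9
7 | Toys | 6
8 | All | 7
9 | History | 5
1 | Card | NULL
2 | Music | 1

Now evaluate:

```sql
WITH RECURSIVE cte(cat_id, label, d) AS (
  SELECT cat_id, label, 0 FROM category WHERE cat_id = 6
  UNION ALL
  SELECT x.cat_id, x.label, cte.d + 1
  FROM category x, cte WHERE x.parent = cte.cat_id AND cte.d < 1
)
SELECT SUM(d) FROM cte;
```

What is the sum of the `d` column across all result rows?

Base: cat_id=6 (Rock) at d 0.
Iteration 1: rows with parent in {6} -> Toys (id 7, d 1).
Iteration 2: d < 1 fails for all current rows; recursion stops.
SUM(d) = 0 + 1 = 1.

1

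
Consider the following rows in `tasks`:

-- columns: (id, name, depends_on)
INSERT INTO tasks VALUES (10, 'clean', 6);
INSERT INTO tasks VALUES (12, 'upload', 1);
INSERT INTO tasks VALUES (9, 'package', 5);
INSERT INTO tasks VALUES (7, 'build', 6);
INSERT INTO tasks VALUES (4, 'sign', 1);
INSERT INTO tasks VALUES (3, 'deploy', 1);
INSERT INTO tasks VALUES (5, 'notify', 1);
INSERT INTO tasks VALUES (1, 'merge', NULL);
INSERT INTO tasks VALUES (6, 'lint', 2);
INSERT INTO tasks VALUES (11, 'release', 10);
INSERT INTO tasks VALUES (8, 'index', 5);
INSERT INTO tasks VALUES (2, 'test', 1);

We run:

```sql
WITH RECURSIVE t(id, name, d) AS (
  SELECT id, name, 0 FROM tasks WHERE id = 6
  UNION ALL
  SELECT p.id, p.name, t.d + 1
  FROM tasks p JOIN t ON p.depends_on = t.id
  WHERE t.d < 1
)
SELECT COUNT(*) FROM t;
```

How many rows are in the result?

Base: id=6 (lint) at d 0.
Iteration 1: rows with depends_on in {6} -> build (id 7, d 1), clean (id 10, d 1).
Iteration 2: d < 1 fails for all current rows; recursion stops.
Total rows emitted: 3.

3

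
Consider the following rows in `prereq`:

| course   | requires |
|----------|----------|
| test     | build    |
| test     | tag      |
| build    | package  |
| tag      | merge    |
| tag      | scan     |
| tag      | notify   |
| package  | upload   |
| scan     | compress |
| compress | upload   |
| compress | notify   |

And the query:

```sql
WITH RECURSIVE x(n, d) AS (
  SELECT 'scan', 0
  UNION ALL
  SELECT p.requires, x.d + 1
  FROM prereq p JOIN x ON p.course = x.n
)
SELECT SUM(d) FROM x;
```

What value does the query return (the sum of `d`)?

5

Base: (scan, d=0).
Iteration 1: edges from {scan} -> (compress, d=1).
Iteration 2: edges from {compress} -> (notify, d=2), (upload, d=2).
Iteration 3: no outgoing edges from {notify,upload}; recursion stops.
SUM(d) = 0 + 1 + 2 + 2 = 5.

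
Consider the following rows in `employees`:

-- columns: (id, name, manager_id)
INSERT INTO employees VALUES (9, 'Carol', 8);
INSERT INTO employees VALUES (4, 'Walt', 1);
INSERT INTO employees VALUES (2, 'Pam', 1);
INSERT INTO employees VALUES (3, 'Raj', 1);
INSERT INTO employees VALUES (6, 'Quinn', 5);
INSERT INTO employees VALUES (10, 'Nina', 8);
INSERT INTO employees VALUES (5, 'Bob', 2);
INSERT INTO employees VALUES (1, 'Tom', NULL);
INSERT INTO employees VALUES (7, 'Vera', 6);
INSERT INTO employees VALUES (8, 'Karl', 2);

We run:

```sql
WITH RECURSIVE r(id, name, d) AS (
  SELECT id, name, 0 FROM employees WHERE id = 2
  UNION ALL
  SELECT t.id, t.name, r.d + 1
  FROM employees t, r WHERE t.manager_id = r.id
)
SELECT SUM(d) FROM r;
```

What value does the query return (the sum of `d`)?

Base: id=2 (Pam) at d 0.
Iteration 1: rows with manager_id in {2} -> Bob (id 5, d 1), Karl (id 8, d 1).
Iteration 2: rows with manager_id in {5,8} -> Quinn (id 6, d 2), Carol (id 9, d 2), Nina (id 10, d 2).
Iteration 3: rows with manager_id in {6,9,10} -> Vera (id 7, d 3).
Iteration 4: no rows with manager_id in {7}; recursion stops.
SUM(d) = 0 + 1 + 1 + 2 + 2 + 2 + 3 = 11.

11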